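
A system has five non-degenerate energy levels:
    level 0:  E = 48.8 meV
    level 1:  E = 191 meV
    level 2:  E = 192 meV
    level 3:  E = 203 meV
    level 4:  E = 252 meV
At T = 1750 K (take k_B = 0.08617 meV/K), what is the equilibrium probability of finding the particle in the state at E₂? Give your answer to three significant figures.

k_BT = 0.08617 × 1750 K = 150.80 meV.
Eᵢ/kT = 0.32361, 1.2666, 1.2732, 1.3462, 1.6711.
Z = Σ e^(−Eᵢ/kT) = e^(−0.32361) + e^(−1.2666) + e^(−1.2732) + e^(−1.3462) + e^(−1.6711) = 0.72353 + 0.28179 + 0.27993 + 0.26023 + 0.18804 = 1.7335.
P₂ = e^(−E₂/kT) / Z = 0.27993/1.7335 = 0.161.

0.161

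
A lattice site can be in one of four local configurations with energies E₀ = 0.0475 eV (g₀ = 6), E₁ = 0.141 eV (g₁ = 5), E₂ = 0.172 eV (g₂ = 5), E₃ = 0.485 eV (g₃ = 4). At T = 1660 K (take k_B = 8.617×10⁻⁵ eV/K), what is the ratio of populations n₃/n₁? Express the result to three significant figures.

k_BT = 8.617×10⁻⁵ × 1660 K = 0.14304 eV.
n₃/n₁ = (g₃/g₁) exp[−(E₃−E₁)/kT] = (4/5) × exp(−(0.344 eV)/(0.14304 eV)) = (4/5) × exp(-2.4049) = 0.0722.

0.0722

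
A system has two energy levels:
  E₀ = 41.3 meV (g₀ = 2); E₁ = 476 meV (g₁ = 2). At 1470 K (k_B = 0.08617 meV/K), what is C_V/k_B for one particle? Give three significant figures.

0.357

k_BT = 0.08617 × 1470 K = 126.67 meV.
Eᵢ/kT = 0.32604, 3.7578.
Z = Σ gᵢe^(−Eᵢ/kT) = 2·e^(−0.32604) + 2·e^(−3.7578) = 1.4436 + 0.046670 = 1.4903.
⟨E⟩ = 54.912 meV, ⟨E²⟩ = 8747.7 meV².
C_V/k_B = (⟨E²⟩ − ⟨E⟩²)/(kT)² = (8747.7 − 3015.3)/16045 = 0.357.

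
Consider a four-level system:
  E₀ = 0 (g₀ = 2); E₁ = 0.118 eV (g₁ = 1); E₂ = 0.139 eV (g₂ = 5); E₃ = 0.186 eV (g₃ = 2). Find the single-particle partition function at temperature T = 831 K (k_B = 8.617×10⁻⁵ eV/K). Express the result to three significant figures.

Z = 3.06

k_BT = 8.617×10⁻⁵ × 831 K = 0.071607 eV.
Eᵢ/kT = 0, 1.6479, 1.9412, 2.5975.
Z = Σ gᵢe^(−Eᵢ/kT) = 2·e^(−0) + 1·e^(−1.6479) + 5·e^(−1.9412) + 2·e^(−2.5975) = 2.0000 + 0.19245 + 0.71766 + 0.14892 = 3.0590.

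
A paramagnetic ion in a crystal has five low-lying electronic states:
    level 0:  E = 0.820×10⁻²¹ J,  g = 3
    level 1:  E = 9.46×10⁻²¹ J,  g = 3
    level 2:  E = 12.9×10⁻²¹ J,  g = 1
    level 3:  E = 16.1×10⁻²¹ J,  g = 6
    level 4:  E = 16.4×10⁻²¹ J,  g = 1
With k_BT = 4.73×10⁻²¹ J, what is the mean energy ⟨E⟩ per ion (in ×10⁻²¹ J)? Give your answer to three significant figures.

3.25 ×10⁻²¹ J

Eᵢ/kT = 0.17336, 2.0000, 2.7273, 3.4038, 3.4672.
Z = Σ gᵢe^(−Eᵢ/kT) = 3·e^(−0.17336) + 3·e^(−2.0000) + 1·e^(−2.7273) + 6·e^(−3.4038) + 1·e^(−3.4672) = 2.5225 + 0.40601 + 0.065396 + 0.19948 + 0.031204 = 3.2246.
⟨E⟩ = Σ Eᵢ gᵢe^(−Eᵢ/kT) / Z = (0.820·2.5225 + 9.46·0.40601 + 12.9·0.065396 + 16.1·0.19948 + 16.4·0.031204) / 3.2246 = 3.25 ×10⁻²¹ J.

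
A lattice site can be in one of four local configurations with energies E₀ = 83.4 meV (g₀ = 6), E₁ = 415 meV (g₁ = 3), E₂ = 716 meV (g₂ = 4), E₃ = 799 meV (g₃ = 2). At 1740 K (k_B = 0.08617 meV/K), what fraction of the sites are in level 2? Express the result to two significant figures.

0.0092

k_BT = 0.08617 × 1740 K = 149.9 meV.
Eᵢ/kT = 0.5564, 2.769, 4.777, 5.330.
Z = Σ gᵢe^(−Eᵢ/kT) = 6·e^(−0.5564) + 3·e^(−2.769) + 4·e^(−4.777) + 2·e^(−5.330) = 3.440 + 0.1882 + 0.03368 + 0.009688 = 3.672.
P₂ = g₂ e^(−E₂/kT) / Z = 0.03368/3.672 = 0.0092.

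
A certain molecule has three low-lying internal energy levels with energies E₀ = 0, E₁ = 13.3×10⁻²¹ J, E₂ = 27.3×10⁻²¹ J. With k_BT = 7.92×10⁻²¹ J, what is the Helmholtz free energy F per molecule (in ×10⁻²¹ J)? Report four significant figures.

Eᵢ/kT = 0, 1.67929, 3.44697.
Z = Σ e^(−Eᵢ/kT) = e^(−0) + e^(−1.67929) + e^(−3.44697) = 1.00000 + 0.186506 + 0.0318420 = 1.21835.
F = −kT ln Z = −7.92 × ln(1.21835) = −7.92 × 0.197497 = -1.564 ×10⁻²¹ J.

-1.564 ×10⁻²¹ J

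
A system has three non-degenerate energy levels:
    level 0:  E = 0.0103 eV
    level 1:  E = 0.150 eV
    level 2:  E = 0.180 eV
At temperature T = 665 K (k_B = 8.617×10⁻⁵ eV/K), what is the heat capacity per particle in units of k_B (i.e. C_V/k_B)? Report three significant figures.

k_BT = 8.617×10⁻⁵ × 665 K = 0.057303 eV.
Eᵢ/kT = 0.17975, 2.6177, 3.1412.
Z = Σ e^(−Eᵢ/kT) = e^(−0.17975) + e^(−2.6177) + e^(−3.1412) = 0.83548 + 0.072971 + 0.043231 = 0.95168.
⟨E⟩ = 0.028720 eV, ⟨E²⟩ = 0.0032901 eV².
C_V/k_B = (⟨E²⟩ − ⟨E⟩²)/(kT)² = (0.0032901 − 0.00082484)/0.0032836 = 0.751.

0.751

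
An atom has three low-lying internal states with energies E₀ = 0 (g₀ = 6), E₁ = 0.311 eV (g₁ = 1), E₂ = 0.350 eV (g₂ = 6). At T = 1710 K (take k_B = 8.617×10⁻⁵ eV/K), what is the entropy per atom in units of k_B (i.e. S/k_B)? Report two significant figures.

k_BT = 8.617×10⁻⁵ × 1710 K = 0.1474 eV.
Eᵢ/kT = 0, 2.110, 2.374.
Z = Σ gᵢe^(−Eᵢ/kT) = 6·e^(−0) + 1·e^(−2.110) + 6·e^(−2.374) = 6.000 + 0.1212 + 0.5586 = 6.680.
⟨E⟩ = Σ EᵢPᵢ = 0.03491 eV.
S/k_B = ln Z + ⟨E⟩/kT = ln(6.680) + 0.03491/0.1474 = 1.899 + 0.2368 = 2.1.

2.1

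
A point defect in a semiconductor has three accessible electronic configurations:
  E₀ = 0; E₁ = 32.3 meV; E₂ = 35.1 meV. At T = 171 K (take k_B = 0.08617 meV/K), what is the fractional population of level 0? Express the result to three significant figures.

k_BT = 0.08617 × 171 K = 14.735 meV.
Eᵢ/kT = 0, 2.1921, 2.3821.
Z = Σ e^(−Eᵢ/kT) = e^(−0) + e^(−2.1921) + e^(−2.3821) = 1.0000 + 0.11168 + 0.092356 = 1.2040.
P₀ = e^(−E₀/kT) / Z = 1.0000/1.2040 = 0.831.

0.831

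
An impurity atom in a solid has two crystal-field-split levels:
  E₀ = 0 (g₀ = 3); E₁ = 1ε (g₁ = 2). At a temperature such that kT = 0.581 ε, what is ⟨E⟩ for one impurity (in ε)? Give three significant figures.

Eᵢ/kT = 0, 1.7212.
Z = Σ gᵢe^(−Eᵢ/kT) = 3·e^(−0) + 2·e^(−1.7212) = 3.0000 + 0.35770 = 3.3577.
⟨E⟩ = Σ Eᵢ gᵢe^(−Eᵢ/kT) / Z = (0·3.0000 + 1·0.35770) / 3.3577 = 0.107 ε.

0.107 ε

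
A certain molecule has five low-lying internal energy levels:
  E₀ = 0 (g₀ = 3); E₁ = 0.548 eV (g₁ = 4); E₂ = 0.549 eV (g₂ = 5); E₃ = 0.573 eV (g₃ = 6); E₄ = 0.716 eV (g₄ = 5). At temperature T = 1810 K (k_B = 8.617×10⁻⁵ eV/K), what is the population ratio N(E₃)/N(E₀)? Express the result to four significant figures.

0.05076

k_BT = 8.617×10⁻⁵ × 1810 K = 0.155968 eV.
n₃/n₀ = (g₃/g₀) exp[−(E₃−E₀)/kT] = (6/3) × exp(−(0.573 eV)/(0.155968 eV)) = (6/3) × exp(-3.67383) = 0.05076.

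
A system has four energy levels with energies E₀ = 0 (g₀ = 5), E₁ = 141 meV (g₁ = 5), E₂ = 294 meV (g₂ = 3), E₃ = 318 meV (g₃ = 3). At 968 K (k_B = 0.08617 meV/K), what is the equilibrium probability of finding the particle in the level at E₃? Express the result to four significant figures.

0.01091

k_BT = 0.08617 × 968 K = 83.4126 meV.
Eᵢ/kT = 0, 1.69039, 3.52465, 3.81237.
Z = Σ gᵢe^(−Eᵢ/kT) = 5·e^(−0) + 5·e^(−1.69039) + 3·e^(−3.52465) + 3·e^(−3.81237) = 5.00000 + 0.922238 + 0.0883864 + 0.0662872 = 6.07691.
P₃ = g₃ e^(−E₃/kT) / Z = 0.0662872/6.07691 = 0.01091.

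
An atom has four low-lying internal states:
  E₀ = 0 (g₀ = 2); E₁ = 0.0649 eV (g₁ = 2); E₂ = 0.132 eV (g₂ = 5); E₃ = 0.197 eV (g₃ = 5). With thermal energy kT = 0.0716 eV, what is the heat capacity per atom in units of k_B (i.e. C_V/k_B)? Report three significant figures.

0.859

Eᵢ/kT = 0, 0.90642, 1.8436, 2.7514.
Z = Σ gᵢe^(−Eᵢ/kT) = 2·e^(−0) + 2·e^(−0.90642) + 5·e^(−1.8436) + 5·e^(−2.7514) = 2.0000 + 0.80794 + 0.79123 + 0.31919 = 3.9184.
⟨E⟩ = 0.056084 eV, ⟨E²⟩ = 0.0075482 eV².
C_V/k_B = (⟨E²⟩ − ⟨E⟩²)/(kT)² = (0.0075482 − 0.0031454)/0.0051266 = 0.859.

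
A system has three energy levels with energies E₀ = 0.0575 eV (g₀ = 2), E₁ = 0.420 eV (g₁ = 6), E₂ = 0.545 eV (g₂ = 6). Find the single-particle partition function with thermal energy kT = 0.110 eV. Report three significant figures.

Eᵢ/kT = 0.52273, 3.8182, 4.9545.
Z = Σ gᵢe^(−Eᵢ/kT) = 2·e^(−0.52273) + 6·e^(−3.8182) + 6·e^(−4.9545) = 1.1858 + 0.13180 + 0.042310 = 1.3599.

Z = 1.36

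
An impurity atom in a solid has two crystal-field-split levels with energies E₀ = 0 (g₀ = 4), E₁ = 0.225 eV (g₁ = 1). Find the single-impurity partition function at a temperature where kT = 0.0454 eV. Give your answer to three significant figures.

Eᵢ/kT = 0, 4.9559.
Z = Σ gᵢe^(−Eᵢ/kT) = 4·e^(−0) + 1·e^(−4.9559) = 4.0000 + 0.0070417 = 4.0070.

Z = 4.01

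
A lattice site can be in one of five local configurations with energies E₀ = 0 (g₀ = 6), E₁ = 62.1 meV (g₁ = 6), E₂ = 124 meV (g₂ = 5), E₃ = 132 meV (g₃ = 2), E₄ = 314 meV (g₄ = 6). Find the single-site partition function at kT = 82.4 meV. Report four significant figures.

Eᵢ/kT = 0, 0.753641, 1.50485, 1.60194, 3.81068.
Z = Σ gᵢe^(−Eᵢ/kT) = 6·e^(−0) + 6·e^(−0.753641) + 5·e^(−1.50485) + 2·e^(−1.60194) + 6·e^(−3.81068) = 6.00000 + 2.82390 + 1.11025 + 0.403010 + 0.132799 = 10.4700.

Z = 10.47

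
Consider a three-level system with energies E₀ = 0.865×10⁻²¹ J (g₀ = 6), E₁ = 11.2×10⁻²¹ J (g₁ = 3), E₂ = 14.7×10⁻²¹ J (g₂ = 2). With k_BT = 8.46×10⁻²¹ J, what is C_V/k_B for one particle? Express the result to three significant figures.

Eᵢ/kT = 0.10225, 1.3239, 1.7376.
Z = Σ gᵢe^(−Eᵢ/kT) = 6·e^(−0.10225) + 3·e^(−1.3239) + 2·e^(−1.7376) = 5.4168 + 0.79829 + 0.35188 = 6.5670.
⟨E⟩ = 2.8626, ⟨E²⟩ = 27.445.
C_V/k_B = (⟨E²⟩ − ⟨E⟩²)/(kT)² = (27.445 − 8.1945)/71.572 = 0.269.

0.269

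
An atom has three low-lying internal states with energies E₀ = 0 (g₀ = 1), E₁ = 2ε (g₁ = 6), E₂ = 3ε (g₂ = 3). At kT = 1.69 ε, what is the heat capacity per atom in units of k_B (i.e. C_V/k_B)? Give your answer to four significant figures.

0.4022

Eᵢ/kT = 0, 1.18343, 1.77515.
Z = Σ gᵢe^(−Eᵢ/kT) = 1·e^(−0) + 6·e^(−1.18343) + 3·e^(−1.77515) = 1.00000 + 1.83736 + 0.508374 = 3.34573.
⟨E⟩ = 1.55417 ε, ⟨E²⟩ = 3.56419 ε².
C_V/k_B = (⟨E²⟩ − ⟨E⟩²)/(kT)² = (3.56419 − 2.41544)/2.85610 = 0.4022.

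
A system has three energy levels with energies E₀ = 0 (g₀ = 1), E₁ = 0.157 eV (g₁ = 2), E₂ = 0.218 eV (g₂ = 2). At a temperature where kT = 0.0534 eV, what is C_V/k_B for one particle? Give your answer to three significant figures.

1.14

Eᵢ/kT = 0, 2.9401, 4.0824.
Z = Σ gᵢe^(−Eᵢ/kT) = 1·e^(−0) + 2·e^(−2.9401) + 2·e^(−4.0824) = 1.0000 + 0.10572 + 0.033734 = 1.1395.
⟨E⟩ = 0.021020 eV, ⟨E²⟩ = 0.0036938 eV².
C_V/k_B = (⟨E²⟩ − ⟨E⟩²)/(kT)² = (0.0036938 − 0.00044184)/0.0028516 = 1.14.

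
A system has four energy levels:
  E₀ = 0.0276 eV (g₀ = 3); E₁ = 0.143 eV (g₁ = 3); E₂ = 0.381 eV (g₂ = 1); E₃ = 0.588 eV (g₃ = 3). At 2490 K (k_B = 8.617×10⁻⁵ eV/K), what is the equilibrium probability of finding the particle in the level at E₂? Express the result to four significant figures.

0.03729

k_BT = 8.617×10⁻⁵ × 2490 K = 0.214563 eV.
Eᵢ/kT = 0.128634, 0.666471, 1.77570, 2.74045.
Z = Σ gᵢe^(−Eᵢ/kT) = 3·e^(−0.128634) + 3·e^(−0.666471) + 1·e^(−1.77570) + 3·e^(−2.74045) = 2.63789 + 1.54055 + 0.169365 + 0.193624 = 4.54143.
P₂ = g₂ e^(−E₂/kT) / Z = 0.169365/4.54143 = 0.03729.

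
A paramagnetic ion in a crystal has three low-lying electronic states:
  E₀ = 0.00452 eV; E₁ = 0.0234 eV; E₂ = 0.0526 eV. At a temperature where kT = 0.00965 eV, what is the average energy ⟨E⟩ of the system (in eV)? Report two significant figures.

0.0071 eV

Eᵢ/kT = 0.4684, 2.425, 5.451.
Z = Σ e^(−Eᵢ/kT) = e^(−0.4684) + e^(−2.425) + e^(−5.451) = 0.6260 + 0.08848 + 0.004292 = 0.7188.
⟨E⟩ = Σ Eᵢ e^(−Eᵢ/kT) / Z = (0.00452·0.6260 + 0.0234·0.08848 + 0.0526·0.004292) / 0.7188 = 0.0071 eV.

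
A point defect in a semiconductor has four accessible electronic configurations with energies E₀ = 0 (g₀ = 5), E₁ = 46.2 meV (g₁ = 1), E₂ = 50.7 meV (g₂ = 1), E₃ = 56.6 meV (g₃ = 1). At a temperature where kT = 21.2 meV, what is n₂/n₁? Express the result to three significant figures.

n₂/n₁ = (g₂/g₁) exp[−(E₂−E₁)/kT] = (1/1) × exp(−(4.5 meV)/(21.2 meV)) = (1/1) × exp(-0.21226) = 0.809.

0.809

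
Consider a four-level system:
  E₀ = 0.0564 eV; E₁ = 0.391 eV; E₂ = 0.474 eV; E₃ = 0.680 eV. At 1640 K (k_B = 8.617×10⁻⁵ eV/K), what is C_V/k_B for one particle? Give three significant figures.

0.913

k_BT = 8.617×10⁻⁵ × 1640 K = 0.14132 eV.
Eᵢ/kT = 0.39909, 2.7668, 3.3541, 4.8118.
Z = Σ e^(−Eᵢ/kT) = e^(−0.39909) + e^(−2.7668) + e^(−3.3541) + e^(−4.8118) = 0.67093 + 0.062863 + 0.034941 + 0.0081332 = 0.77687.
⟨E⟩ = 0.10879 eV, ⟨E²⟩ = 0.030064 eV².
C_V/k_B = (⟨E²⟩ − ⟨E⟩²)/(kT)² = (0.030064 − 0.011835)/0.019971 = 0.913.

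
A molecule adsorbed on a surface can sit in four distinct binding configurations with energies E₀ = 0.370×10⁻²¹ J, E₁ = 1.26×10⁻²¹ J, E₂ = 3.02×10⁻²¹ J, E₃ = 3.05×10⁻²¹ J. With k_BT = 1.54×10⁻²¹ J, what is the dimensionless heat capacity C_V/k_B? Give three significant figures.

0.412

Eᵢ/kT = 0.24026, 0.81818, 1.9610, 1.9805.
Z = Σ e^(−Eᵢ/kT) = e^(−0.24026) + e^(−0.81818) + e^(−1.9610) + e^(−1.9805) = 0.78642 + 0.44123 + 0.14072 + 0.13800 = 1.5064.
⟨E⟩ = 1.1237, ⟨E²⟩ = 2.2407.
C_V/k_B = (⟨E²⟩ − ⟨E⟩²)/(kT)² = (2.2407 − 1.2627)/2.3716 = 0.412.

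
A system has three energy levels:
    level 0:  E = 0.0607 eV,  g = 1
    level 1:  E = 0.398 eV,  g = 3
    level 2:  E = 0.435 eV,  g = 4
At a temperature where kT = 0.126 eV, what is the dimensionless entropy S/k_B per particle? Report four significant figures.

Eᵢ/kT = 0.481746, 3.15873, 3.45238.
Z = Σ gᵢe^(−Eᵢ/kT) = 1·e^(−0.481746) + 3·e^(−3.15873) + 4·e^(−3.45238) = 0.617704 + 0.127439 + 0.126681 = 0.871824.
⟨E⟩ = Σ EᵢPᵢ = 0.164393 eV.
S/k_B = ln Z + ⟨E⟩/kT = ln(0.871824) + 0.164393/0.126 = -0.137168 + 1.30471 = 1.168.

1.168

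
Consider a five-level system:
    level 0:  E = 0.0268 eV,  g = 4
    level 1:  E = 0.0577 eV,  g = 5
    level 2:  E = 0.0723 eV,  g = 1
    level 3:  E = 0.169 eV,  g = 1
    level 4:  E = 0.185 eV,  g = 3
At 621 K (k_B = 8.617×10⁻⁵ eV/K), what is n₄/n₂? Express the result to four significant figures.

0.3651

k_BT = 8.617×10⁻⁵ × 621 K = 0.0535116 eV.
n₄/n₂ = (g₄/g₂) exp[−(E₄−E₂)/kT] = (3/1) × exp(−(0.1127 eV)/(0.0535116 eV)) = (3/1) × exp(-2.10609) = 0.3651.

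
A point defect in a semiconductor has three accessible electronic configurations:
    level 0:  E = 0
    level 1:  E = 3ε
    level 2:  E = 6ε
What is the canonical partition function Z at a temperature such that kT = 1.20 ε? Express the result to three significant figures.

Eᵢ/kT = 0, 2.5000, 5.0000.
Z = Σ e^(−Eᵢ/kT) = e^(−0) + e^(−2.5000) + e^(−5.0000) = 1.0000 + 0.082085 + 0.0067379 = 1.0888.

Z = 1.09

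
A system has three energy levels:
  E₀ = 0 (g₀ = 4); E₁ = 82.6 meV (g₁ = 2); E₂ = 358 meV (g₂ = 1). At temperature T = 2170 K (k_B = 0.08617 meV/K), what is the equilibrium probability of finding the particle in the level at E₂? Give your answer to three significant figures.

k_BT = 0.08617 × 2170 K = 186.99 meV.
Eᵢ/kT = 0, 0.44173, 1.9145.
Z = Σ gᵢe^(−Eᵢ/kT) = 4·e^(−0) + 2·e^(−0.44173) + 1·e^(−1.9145) = 4.0000 + 1.2858 + 0.14742 = 5.4332.
P₂ = g₂ e^(−E₂/kT) / Z = 0.14742/5.4332 = 0.0271.

0.0271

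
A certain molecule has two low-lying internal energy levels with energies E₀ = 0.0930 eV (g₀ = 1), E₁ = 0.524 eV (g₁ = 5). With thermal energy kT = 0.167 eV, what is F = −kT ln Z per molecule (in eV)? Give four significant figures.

0.03939 eV

Eᵢ/kT = 0.556886, 3.13772.
Z = Σ gᵢe^(−Eᵢ/kT) = 1·e^(−0.556886) + 5·e^(−3.13772) = 0.572991 + 0.216908 = 0.789899.
F = −kT ln Z = −0.167 × ln(0.789899) = −0.167 × -0.235850 = 0.03939 eV.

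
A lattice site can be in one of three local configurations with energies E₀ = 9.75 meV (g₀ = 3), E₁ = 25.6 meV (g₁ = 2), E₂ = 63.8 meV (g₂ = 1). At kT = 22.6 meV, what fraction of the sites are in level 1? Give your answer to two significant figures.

0.24

Eᵢ/kT = 0.4314, 1.133, 2.823.
Z = Σ gᵢe^(−Eᵢ/kT) = 3·e^(−0.4314) + 2·e^(−1.133) + 1·e^(−2.823) = 1.949 + 0.6441 + 0.05943 = 2.653.
P₁ = g₁ e^(−E₁/kT) / Z = 0.6441/2.653 = 0.24.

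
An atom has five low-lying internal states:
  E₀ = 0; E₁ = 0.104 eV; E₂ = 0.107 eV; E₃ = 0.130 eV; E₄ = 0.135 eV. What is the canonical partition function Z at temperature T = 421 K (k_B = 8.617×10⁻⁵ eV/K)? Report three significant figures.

k_BT = 8.617×10⁻⁵ × 421 K = 0.036278 eV.
Eᵢ/kT = 0, 2.8668, 2.9494, 3.5834, 3.7213.
Z = Σ e^(−Eᵢ/kT) = e^(−0) + e^(−2.8668) + e^(−2.9494) + e^(−3.5834) + e^(−3.7213) = 1.0000 + 0.056881 + 0.052371 + 0.027781 + 0.024202 = 1.1612.

Z = 1.16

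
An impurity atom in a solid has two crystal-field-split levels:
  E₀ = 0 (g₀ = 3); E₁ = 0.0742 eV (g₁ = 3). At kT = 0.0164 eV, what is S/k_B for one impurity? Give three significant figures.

1.16

Eᵢ/kT = 0, 4.5244.
Z = Σ gᵢe^(−Eᵢ/kT) = 3·e^(−0) + 3·e^(−4.5244) = 3.0000 + 0.032524 = 3.0325.
⟨E⟩ = Σ EᵢPᵢ = 0.00079581 eV.
S/k_B = ln Z + ⟨E⟩/kT = ln(3.0325) + 0.00079581/0.0164 = 1.1094 + 0.048525 = 1.16.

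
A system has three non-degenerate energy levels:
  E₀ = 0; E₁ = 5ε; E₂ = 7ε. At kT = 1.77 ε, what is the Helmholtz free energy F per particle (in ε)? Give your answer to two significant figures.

Eᵢ/kT = 0, 2.825, 3.955.
Z = Σ e^(−Eᵢ/kT) = e^(−0) + e^(−2.825) + e^(−3.955) = 1.000 + 0.05931 + 0.01916 = 1.078.
F = −kT ln Z = −1.77 × ln(1.078) = −1.77 × 0.07511 = -0.13 ε.

-0.13 ε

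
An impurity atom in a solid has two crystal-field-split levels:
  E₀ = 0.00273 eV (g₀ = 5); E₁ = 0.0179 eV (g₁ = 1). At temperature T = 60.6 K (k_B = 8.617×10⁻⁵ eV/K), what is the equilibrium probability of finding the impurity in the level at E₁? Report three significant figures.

k_BT = 8.617×10⁻⁵ × 60.6 K = 0.0052219 eV.
Eᵢ/kT = 0.52280, 3.4279.
Z = Σ gᵢe^(−Eᵢ/kT) = 5·e^(−0.52280) + 1·e^(−3.4279) = 2.9643 + 0.032455 = 2.9968.
P₁ = g₁ e^(−E₁/kT) / Z = 0.032455/2.9968 = 0.0108.

0.0108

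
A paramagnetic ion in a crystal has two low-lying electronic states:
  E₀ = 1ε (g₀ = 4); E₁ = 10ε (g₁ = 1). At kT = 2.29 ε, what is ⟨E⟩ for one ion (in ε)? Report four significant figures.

1.044 ε

Eᵢ/kT = 0.436681, 4.36681.
Z = Σ gᵢe^(−Eᵢ/kT) = 4·e^(−0.436681) + 1·e^(−4.36681) = 2.58471 + 0.0126917 = 2.59740.
⟨E⟩ = Σ Eᵢ gᵢe^(−Eᵢ/kT) / Z = (1·2.58471 + 10·0.0126917) / 2.59740 = 1.044 ε.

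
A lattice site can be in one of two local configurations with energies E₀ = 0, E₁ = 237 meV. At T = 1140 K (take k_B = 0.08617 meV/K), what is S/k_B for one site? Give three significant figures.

0.284

k_BT = 0.08617 × 1140 K = 98.234 meV.
Eᵢ/kT = 0, 2.4126.
Z = Σ e^(−Eᵢ/kT) = e^(−0) + e^(−2.4126) = 1.0000 + 0.089582 = 1.0896.
⟨E⟩ = Σ EᵢPᵢ = 19.485 meV.
S/k_B = ln Z + ⟨E⟩/kT = ln(1.0896) + 19.485/98.234 = 0.085811 + 0.19835 = 0.284.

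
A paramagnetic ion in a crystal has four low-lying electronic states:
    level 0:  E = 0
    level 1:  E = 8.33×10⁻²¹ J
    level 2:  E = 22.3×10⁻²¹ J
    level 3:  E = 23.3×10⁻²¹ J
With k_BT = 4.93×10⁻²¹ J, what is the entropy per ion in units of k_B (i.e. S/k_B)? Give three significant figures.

0.520

Eᵢ/kT = 0, 1.6897, 4.5233, 4.7262.
Z = Σ e^(−Eᵢ/kT) = e^(−0) + e^(−1.6897) + e^(−4.5233) + e^(−4.7262) = 1.0000 + 0.18457 + 0.010853 + 0.0088601 = 1.2043.
⟨E⟩ = Σ EᵢPᵢ = 1.6490 ×10⁻²¹ J.
S/k_B = ln Z + ⟨E⟩/kT = ln(1.2043) + 1.6490/4.93 = 0.18590 + 0.33448 = 0.520.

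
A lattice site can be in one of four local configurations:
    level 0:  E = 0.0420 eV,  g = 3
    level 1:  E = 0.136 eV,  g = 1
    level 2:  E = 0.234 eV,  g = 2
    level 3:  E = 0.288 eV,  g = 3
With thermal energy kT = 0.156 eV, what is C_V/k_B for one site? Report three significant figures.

0.371

Eᵢ/kT = 0.26923, 0.87179, 1.5000, 1.8462.
Z = Σ gᵢe^(−Eᵢ/kT) = 3·e^(−0.26923) + 1·e^(−0.87179) + 2·e^(−1.5000) + 3·e^(−1.8462) = 2.2919 + 0.41820 + 0.44626 + 0.47351 = 3.6299.
⟨E⟩ = 0.10852 eV, ⟨E²⟩ = 0.020796 eV².
C_V/k_B = (⟨E²⟩ − ⟨E⟩²)/(kT)² = (0.020796 − 0.011777)/0.024336 = 0.371.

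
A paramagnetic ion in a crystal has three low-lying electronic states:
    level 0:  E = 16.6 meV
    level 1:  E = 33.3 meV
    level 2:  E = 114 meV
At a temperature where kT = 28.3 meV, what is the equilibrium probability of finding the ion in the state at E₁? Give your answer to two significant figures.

Eᵢ/kT = 0.5866, 1.177, 4.028.
Z = Σ e^(−Eᵢ/kT) = e^(−0.5866) + e^(−1.177) + e^(−4.028) = 0.5562 + 0.3082 + 0.01781 = 0.8822.
P₁ = e^(−E₁/kT) / Z = 0.3082/0.8822 = 0.35.

0.35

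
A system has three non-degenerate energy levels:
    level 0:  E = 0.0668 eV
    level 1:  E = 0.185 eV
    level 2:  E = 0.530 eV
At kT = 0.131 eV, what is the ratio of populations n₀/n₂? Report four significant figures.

34.33

n₀/n₂ = exp[−(E₀−E₂)/kT] = exp(−(-0.4632 eV)/(0.131 eV)) = exp(3.53588) = 34.33.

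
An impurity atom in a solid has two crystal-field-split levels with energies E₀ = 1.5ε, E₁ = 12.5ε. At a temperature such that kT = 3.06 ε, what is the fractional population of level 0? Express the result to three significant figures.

Eᵢ/kT = 0.49020, 4.0850.
Z = Σ e^(−Eᵢ/kT) = e^(−0.49020) + e^(−4.0850) = 0.61250 + 0.016823 = 0.62932.
P₀ = e^(−E₀/kT) / Z = 0.61250/0.62932 = 0.973.

0.973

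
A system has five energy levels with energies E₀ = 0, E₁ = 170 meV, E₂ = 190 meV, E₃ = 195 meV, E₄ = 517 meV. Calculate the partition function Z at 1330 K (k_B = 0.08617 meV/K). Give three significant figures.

Z = 1.61

k_BT = 0.08617 × 1330 K = 114.61 meV.
Eᵢ/kT = 0, 1.4833, 1.6578, 1.7014, 4.5110.
Z = Σ e^(−Eᵢ/kT) = e^(−0) + e^(−1.4833) + e^(−1.6578) + e^(−1.7014) + e^(−4.5110) = 1.0000 + 0.22689 + 0.19056 + 0.18243 + 0.010987 = 1.6109.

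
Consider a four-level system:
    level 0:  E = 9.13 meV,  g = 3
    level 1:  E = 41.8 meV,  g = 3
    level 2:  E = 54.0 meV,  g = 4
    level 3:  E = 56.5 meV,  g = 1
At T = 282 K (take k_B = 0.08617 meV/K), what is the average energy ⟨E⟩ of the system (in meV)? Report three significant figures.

22.4 meV

k_BT = 0.08617 × 282 K = 24.300 meV.
Eᵢ/kT = 0.37572, 1.7202, 2.2222, 2.3251.
Z = Σ gᵢe^(−Eᵢ/kT) = 3·e^(−0.37572) + 3·e^(−1.7202) + 4·e^(−2.2222) + 1·e^(−2.3251) = 2.0604 + 0.53709 + 0.43348 + 0.097774 = 3.1287.
⟨E⟩ = Σ Eᵢ gᵢe^(−Eᵢ/kT) / Z = (9.13·2.0604 + 41.8·0.53709 + 54.0·0.43348 + 56.5·0.097774) / 3.1287 = 22.4 meV.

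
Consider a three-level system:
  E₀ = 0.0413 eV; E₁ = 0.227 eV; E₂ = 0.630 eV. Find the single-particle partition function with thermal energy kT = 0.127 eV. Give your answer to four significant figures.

Eᵢ/kT = 0.325197, 1.78740, 4.96063.
Z = Σ e^(−Eᵢ/kT) = e^(−0.325197) + e^(−1.78740) + e^(−4.96063) = 0.722385 + 0.167395 + 0.00700851 = 0.896789.

Z = 0.8968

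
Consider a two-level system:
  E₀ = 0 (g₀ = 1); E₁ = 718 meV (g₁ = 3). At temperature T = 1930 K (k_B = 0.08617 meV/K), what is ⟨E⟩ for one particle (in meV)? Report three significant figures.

27.6 meV

k_BT = 0.08617 × 1930 K = 166.31 meV.
Eᵢ/kT = 0, 4.3172.
Z = Σ gᵢe^(−Eᵢ/kT) = 1·e^(−0) + 3·e^(−4.3172) = 1.0000 + 0.040012 = 1.0400.
⟨E⟩ = Σ Eᵢ gᵢe^(−Eᵢ/kT) / Z = (0·1.0000 + 718·0.040012) / 1.0400 = 27.6 meV.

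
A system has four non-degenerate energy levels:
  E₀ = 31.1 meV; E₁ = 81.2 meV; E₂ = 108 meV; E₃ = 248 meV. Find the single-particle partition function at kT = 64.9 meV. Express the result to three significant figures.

Z = 1.12

Eᵢ/kT = 0.47920, 1.2512, 1.6641, 3.8213.
Z = Σ e^(−Eᵢ/kT) = e^(−0.47920) + e^(−1.2512) + e^(−1.6641) + e^(−3.8213) = 0.61928 + 0.28616 + 0.18936 + 0.021899 = 1.1167.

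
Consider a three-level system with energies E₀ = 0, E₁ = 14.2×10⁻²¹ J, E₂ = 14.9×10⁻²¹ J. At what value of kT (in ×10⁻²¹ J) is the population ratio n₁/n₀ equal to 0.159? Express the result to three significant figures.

7.72 ×10⁻²¹ J

n₁/n₀ = exp[−(E₁−E₀)/kT] = 0.159.
⇒ (E₁−E₀)/kT = ln(1/0.159) = ln(6.2893) = 1.8388.
kT = 14.2 ×10⁻²¹ J / 1.8388 = 7.72 ×10⁻²¹ J.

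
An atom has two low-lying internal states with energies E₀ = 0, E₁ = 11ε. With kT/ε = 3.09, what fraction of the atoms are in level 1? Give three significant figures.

Eᵢ/kT = 0, 3.5599.
Z = Σ e^(−Eᵢ/kT) = e^(−0) + e^(−3.5599) = 1.0000 + 0.028442 = 1.0284.
P₁ = e^(−E₁/kT) / Z = 0.028442/1.0284 = 0.0277.

0.0277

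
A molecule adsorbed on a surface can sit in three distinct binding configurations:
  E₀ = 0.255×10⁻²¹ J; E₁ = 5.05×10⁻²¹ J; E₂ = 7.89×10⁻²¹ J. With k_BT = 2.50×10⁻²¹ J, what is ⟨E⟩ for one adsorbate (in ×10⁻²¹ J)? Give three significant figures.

Eᵢ/kT = 0.10200, 2.0200, 3.1560.
Z = Σ e^(−Eᵢ/kT) = e^(−0.10200) + e^(−2.0200) + e^(−3.1560) = 0.90303 + 0.13266 + 0.042596 = 1.0783.
⟨E⟩ = Σ Eᵢ e^(−Eᵢ/kT) / Z = (0.255·0.90303 + 5.05·0.13266 + 7.89·0.042596) / 1.0783 = 1.15 ×10⁻²¹ J.

1.15 ×10⁻²¹ J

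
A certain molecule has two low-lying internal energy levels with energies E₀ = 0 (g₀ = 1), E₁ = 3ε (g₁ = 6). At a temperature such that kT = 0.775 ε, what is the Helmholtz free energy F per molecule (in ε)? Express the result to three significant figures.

-0.0913 ε

Eᵢ/kT = 0, 3.8710.
Z = Σ gᵢe^(−Eᵢ/kT) = 1·e^(−0) + 6·e^(−3.8710) = 1.0000 + 0.12503 = 1.1250.
F = −kT ln Z = −0.775 × ln(1.1250) = −0.775 × 0.11778 = -0.0913 ε.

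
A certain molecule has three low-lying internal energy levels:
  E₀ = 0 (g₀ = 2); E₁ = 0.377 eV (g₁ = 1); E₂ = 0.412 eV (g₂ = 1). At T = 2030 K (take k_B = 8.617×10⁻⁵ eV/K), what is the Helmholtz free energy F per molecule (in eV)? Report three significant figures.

-0.139 eV

k_BT = 8.617×10⁻⁵ × 2030 K = 0.17493 eV.
Eᵢ/kT = 0, 2.1551, 2.3552.
Z = Σ gᵢe^(−Eᵢ/kT) = 2·e^(−0) + 1·e^(−2.1551) + 1·e^(−2.3552) = 2.0000 + 0.11589 + 0.094875 = 2.2108.
F = −kT ln Z = −0.17493 × ln(2.2108) = −0.17493 × 0.79335 = -0.139 eV.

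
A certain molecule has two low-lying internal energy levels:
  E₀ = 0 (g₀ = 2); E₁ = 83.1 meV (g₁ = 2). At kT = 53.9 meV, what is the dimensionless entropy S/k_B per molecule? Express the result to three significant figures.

Eᵢ/kT = 0, 1.5417.
Z = Σ gᵢe^(−Eᵢ/kT) = 2·e^(−0) + 2·e^(−1.5417) = 2.0000 + 0.42803 = 2.4280.
⟨E⟩ = Σ EᵢPᵢ = 14.650 meV.
S/k_B = ln Z + ⟨E⟩/kT = ln(2.4280) + 14.650/53.9 = 0.88707 + 0.27180 = 1.16.

1.16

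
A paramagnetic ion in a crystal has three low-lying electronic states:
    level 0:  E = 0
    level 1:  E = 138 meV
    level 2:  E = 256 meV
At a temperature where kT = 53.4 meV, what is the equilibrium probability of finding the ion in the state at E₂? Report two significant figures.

Eᵢ/kT = 0, 2.584, 4.794.
Z = Σ e^(−Eᵢ/kT) = e^(−0) + e^(−2.584) + e^(−4.794) = 1.000 + 0.07547 + 0.008279 = 1.084.
P₂ = e^(−E₂/kT) / Z = 0.008279/1.084 = 0.0076.

0.0076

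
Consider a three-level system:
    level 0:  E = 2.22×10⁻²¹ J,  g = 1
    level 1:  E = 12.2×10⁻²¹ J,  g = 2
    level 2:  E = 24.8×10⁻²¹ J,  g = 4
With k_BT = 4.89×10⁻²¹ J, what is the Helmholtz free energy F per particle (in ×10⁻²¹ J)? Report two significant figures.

Eᵢ/kT = 0.4540, 2.495, 5.072.
Z = Σ gᵢe^(−Eᵢ/kT) = 1·e^(−0.4540) + 2·e^(−2.495) + 4·e^(−5.072) = 0.6351 + 0.1650 + 0.02508 = 0.8252.
F = −kT ln Z = −4.89 × ln(0.8252) = −4.89 × -0.1921 = 0.94 ×10⁻²¹ J.

0.94 ×10⁻²¹ J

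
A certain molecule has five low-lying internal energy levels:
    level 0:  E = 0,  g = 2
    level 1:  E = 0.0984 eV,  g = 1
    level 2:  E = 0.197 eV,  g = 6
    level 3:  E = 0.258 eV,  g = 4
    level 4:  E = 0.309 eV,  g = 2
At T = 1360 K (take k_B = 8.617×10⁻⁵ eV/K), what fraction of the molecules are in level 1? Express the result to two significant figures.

k_BT = 8.617×10⁻⁵ × 1360 K = 0.1172 eV.
Eᵢ/kT = 0, 0.8396, 1.681, 2.201, 2.637.
Z = Σ gᵢe^(−Eᵢ/kT) = 2·e^(−0) + 1·e^(−0.8396) + 6·e^(−1.681) + 4·e^(−2.201) + 2·e^(−2.637) = 2.000 + 0.4319 + 1.117 + 0.4428 + 0.1432 = 4.135.
P₁ = g₁ e^(−E₁/kT) / Z = 0.4319/4.135 = 0.10.

0.10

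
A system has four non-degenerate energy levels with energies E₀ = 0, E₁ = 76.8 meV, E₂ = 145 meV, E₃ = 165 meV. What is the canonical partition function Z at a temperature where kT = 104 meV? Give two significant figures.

Z = 1.9

Eᵢ/kT = 0, 0.7385, 1.394, 1.587.
Z = Σ e^(−Eᵢ/kT) = e^(−0) + e^(−0.7385) + e^(−1.394) + e^(−1.587) = 1.000 + 0.4778 + 0.2481 + 0.2045 = 1.930.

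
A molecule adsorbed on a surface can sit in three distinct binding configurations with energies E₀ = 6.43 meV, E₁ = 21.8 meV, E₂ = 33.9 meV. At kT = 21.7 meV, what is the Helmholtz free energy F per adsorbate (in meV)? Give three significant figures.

Eᵢ/kT = 0.29631, 1.0046, 1.5622.
Z = Σ e^(−Eᵢ/kT) = e^(−0.29631) + e^(−1.0046) + e^(−1.5622) = 0.74356 + 0.36619 + 0.20967 = 1.3194.
F = −kT ln Z = −21.7 × ln(1.3194) = −21.7 × 0.27718 = -6.01 meV.

-6.01 meV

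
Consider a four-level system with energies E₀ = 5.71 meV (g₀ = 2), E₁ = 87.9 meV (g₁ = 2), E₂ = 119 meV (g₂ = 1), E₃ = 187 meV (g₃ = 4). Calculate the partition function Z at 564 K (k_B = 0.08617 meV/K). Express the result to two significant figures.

Z = 2.3

k_BT = 0.08617 × 564 K = 48.60 meV.
Eᵢ/kT = 0.1175, 1.809, 2.449, 3.848.
Z = Σ gᵢe^(−Eᵢ/kT) = 2·e^(−0.1175) + 2·e^(−1.809) + 1·e^(−2.449) + 4·e^(−3.848) = 1.778 + 0.3276 + 0.08638 + 0.08529 = 2.277.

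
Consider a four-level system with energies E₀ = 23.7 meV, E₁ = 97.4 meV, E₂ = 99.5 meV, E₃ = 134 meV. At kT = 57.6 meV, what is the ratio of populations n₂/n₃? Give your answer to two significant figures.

1.8

n₂/n₃ = exp[−(E₂−E₃)/kT] = exp(−(-34.5 meV)/(57.6 meV)) = exp(0.5990) = 1.8.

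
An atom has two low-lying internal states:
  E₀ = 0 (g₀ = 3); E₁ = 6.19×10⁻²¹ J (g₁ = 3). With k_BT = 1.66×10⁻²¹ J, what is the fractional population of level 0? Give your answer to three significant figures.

Eᵢ/kT = 0, 3.7289.
Z = Σ gᵢe^(−Eᵢ/kT) = 3·e^(−0) + 3·e^(−3.7289) = 3.0000 + 0.072058 = 3.0721.
P₀ = g₀ e^(−E₀/kT) / Z = 3.0000/3.0721 = 0.977.

0.977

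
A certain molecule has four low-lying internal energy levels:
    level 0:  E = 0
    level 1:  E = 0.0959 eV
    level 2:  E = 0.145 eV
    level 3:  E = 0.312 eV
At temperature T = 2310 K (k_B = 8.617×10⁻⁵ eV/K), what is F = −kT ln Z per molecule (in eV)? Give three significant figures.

-0.167 eV

k_BT = 8.617×10⁻⁵ × 2310 K = 0.19905 eV.
Eᵢ/kT = 0, 0.48179, 0.72846, 1.5674.
Z = Σ e^(−Eᵢ/kT) = e^(−0) + e^(−0.48179) + e^(−0.72846) + e^(−1.5674) = 1.0000 + 0.61768 + 0.48265 + 0.20859 = 2.3089.
F = −kT ln Z = −0.19905 × ln(2.3089) = −0.19905 × 0.83677 = -0.167 eV.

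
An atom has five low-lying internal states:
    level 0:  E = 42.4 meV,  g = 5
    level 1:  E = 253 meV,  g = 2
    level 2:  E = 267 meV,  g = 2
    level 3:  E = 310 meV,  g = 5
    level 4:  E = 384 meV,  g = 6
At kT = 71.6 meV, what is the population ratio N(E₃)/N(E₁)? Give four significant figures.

1.128

n₃/n₁ = (g₃/g₁) exp[−(E₃−E₁)/kT] = (5/2) × exp(−(57 meV)/(71.6 meV)) = (5/2) × exp(-0.796089) = 1.128.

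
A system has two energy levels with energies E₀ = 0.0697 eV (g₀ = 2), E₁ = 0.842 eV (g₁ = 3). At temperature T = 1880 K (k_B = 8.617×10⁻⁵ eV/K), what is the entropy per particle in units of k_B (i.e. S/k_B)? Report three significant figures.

0.766

k_BT = 8.617×10⁻⁵ × 1880 K = 0.16200 eV.
Eᵢ/kT = 0.43025, 5.1975.
Z = Σ gᵢe^(−Eᵢ/kT) = 2·e^(−0.43025) + 3·e^(−5.1975) = 1.3007 + 0.016591 = 1.3173.
⟨E⟩ = Σ EᵢPᵢ = 0.079426 eV.
S/k_B = ln Z + ⟨E⟩/kT = ln(1.3173) + 0.079426/0.16200 = 0.27558 + 0.49028 = 0.766.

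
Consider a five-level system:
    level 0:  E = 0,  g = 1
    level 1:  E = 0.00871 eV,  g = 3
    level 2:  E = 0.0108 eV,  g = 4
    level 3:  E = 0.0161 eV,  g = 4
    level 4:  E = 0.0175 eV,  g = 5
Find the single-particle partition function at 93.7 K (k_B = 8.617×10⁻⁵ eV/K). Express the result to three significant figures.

Z = 4.19

k_BT = 8.617×10⁻⁵ × 93.7 K = 0.0080741 eV.
Eᵢ/kT = 0, 1.0788, 1.3376, 1.9940, 2.1674.
Z = Σ gᵢe^(−Eᵢ/kT) = 1·e^(−0) + 3·e^(−1.0788) + 4·e^(−1.3376) + 4·e^(−1.9940) + 5·e^(−2.1674) = 1.0000 + 1.0200 + 1.0499 + 0.54460 + 0.57237 = 4.1869.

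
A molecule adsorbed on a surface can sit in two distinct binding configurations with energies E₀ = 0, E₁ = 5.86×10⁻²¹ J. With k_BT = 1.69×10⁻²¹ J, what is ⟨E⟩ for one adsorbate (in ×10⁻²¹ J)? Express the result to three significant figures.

0.177 ×10⁻²¹ J

Eᵢ/kT = 0, 3.4675.
Z = Σ e^(−Eᵢ/kT) = e^(−0) + e^(−3.4675) = 1.0000 + 0.031195 = 1.0312.
⟨E⟩ = Σ Eᵢ e^(−Eᵢ/kT) / Z = (0·1.0000 + 5.86·0.031195) / 1.0312 = 0.177 ×10⁻²¹ J.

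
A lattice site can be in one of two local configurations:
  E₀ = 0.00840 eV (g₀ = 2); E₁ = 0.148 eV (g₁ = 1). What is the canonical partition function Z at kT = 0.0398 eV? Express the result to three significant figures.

Eᵢ/kT = 0.21106, 3.7186.
Z = Σ gᵢe^(−Eᵢ/kT) = 2·e^(−0.21106) + 1·e^(−3.7186) = 1.6195 + 0.024268 = 1.6438.

Z = 1.64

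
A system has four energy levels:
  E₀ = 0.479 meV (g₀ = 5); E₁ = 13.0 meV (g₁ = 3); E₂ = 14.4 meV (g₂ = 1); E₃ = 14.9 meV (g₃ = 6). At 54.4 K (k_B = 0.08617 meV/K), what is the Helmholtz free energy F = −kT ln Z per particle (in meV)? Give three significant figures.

-7.54 meV

k_BT = 0.08617 × 54.4 K = 4.6876 meV.
Eᵢ/kT = 0.10218, 2.7733, 3.0719, 3.1786.
Z = Σ gᵢe^(−Eᵢ/kT) = 5·e^(−0.10218) + 3·e^(−2.7733) + 1·e^(−3.0719) + 6·e^(−3.1786) = 4.5143 + 0.18737 + 0.046333 + 0.24986 = 4.9979.
F = −kT ln Z = −4.6876 × ln(4.9979) = −4.6876 × 1.6090 = -7.54 meV.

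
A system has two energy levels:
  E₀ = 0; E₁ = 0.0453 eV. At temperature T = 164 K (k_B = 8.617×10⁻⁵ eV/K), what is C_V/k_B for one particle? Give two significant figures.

0.38

k_BT = 8.617×10⁻⁵ × 164 K = 0.01413 eV.
Eᵢ/kT = 0, 3.206.
Z = Σ e^(−Eᵢ/kT) = e^(−0) + e^(−3.206) = 1.000 + 0.04052 = 1.041.
⟨E⟩ = 0.001763 eV, ⟨E²⟩ = 0.00007988 eV².
C_V/k_B = (⟨E²⟩ − ⟨E⟩²)/(kT)² = (0.00007988 − 0.000003108)/0.0001997 = 0.38.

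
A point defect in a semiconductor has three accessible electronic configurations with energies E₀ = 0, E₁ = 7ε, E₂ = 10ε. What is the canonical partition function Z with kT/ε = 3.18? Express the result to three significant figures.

Eᵢ/kT = 0, 2.2013, 3.1447.
Z = Σ e^(−Eᵢ/kT) = e^(−0) + e^(−2.2013) + e^(−3.1447) = 1.0000 + 0.11066 + 0.043080 = 1.1537.

Z = 1.15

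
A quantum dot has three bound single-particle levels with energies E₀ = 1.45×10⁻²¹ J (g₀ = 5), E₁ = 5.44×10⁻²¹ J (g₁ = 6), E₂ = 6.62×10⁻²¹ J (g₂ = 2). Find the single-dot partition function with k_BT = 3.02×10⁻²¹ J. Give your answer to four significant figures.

Eᵢ/kT = 0.480132, 1.80132, 2.19205.
Z = Σ gᵢe^(−Eᵢ/kT) = 5·e^(−0.480132) + 6·e^(−1.80132) + 2·e^(−2.19205) = 3.09351 + 0.990485 + 0.223375 = 4.30737.

Z = 4.307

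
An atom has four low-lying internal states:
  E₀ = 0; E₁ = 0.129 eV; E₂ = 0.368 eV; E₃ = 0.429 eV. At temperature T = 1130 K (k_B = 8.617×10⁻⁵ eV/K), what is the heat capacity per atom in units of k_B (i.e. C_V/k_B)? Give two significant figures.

0.65

k_BT = 8.617×10⁻⁵ × 1130 K = 0.09737 eV.
Eᵢ/kT = 0, 1.325, 3.779, 4.406.
Z = Σ e^(−Eᵢ/kT) = e^(−0) + e^(−1.325) + e^(−3.779) + e^(−4.406) = 1.000 + 0.2658 + 0.02285 + 0.01220 = 1.301.
⟨E⟩ = 0.03684 eV, ⟨E²⟩ = 0.007504 eV².
C_V/k_B = (⟨E²⟩ − ⟨E⟩²)/(kT)² = (0.007504 − 0.001357)/0.009481 = 0.65.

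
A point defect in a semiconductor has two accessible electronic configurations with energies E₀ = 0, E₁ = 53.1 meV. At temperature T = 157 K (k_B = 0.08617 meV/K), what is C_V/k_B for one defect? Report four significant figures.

k_BT = 0.08617 × 157 K = 13.5287 meV.
Eᵢ/kT = 0, 3.92499.
Z = Σ e^(−Eᵢ/kT) = e^(−0) + e^(−3.92499) = 1.00000 + 0.0197423 = 1.01974.
⟨E⟩ = 1.02802 meV, ⟨E²⟩ = 54.5880 meV².
C_V/k_B = (⟨E²⟩ − ⟨E⟩²)/(kT)² = (54.5880 − 1.05683)/183.026 = 0.2925.

0.2925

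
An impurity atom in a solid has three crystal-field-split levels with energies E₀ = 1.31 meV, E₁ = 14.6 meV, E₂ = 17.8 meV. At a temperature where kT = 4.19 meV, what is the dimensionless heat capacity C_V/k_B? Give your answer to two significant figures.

Eᵢ/kT = 0.3126, 3.484, 4.248.
Z = Σ e^(−Eᵢ/kT) = e^(−0.3126) + e^(−3.484) + e^(−4.248) = 0.7315 + 0.03068 + 0.01429 = 0.7765.
⟨E⟩ = 2.139 meV, ⟨E²⟩ = 15.87 meV².
C_V/k_B = (⟨E²⟩ − ⟨E⟩²)/(kT)² = (15.87 − 4.575)/17.56 = 0.64.

0.64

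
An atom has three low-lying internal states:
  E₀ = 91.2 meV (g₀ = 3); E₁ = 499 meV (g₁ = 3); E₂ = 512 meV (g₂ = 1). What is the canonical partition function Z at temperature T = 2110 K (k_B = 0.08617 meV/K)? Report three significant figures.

k_BT = 0.08617 × 2110 K = 181.82 meV.
Eᵢ/kT = 0.50159, 2.7445, 2.8160.
Z = Σ gᵢe^(−Eᵢ/kT) = 3·e^(−0.50159) + 3·e^(−2.7445) + 1·e^(−2.8160) = 1.8167 + 0.19284 + 0.059845 = 2.0694.

Z = 2.07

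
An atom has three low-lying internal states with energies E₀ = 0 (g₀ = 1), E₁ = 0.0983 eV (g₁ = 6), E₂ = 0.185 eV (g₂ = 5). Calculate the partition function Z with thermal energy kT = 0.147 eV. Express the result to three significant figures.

Eᵢ/kT = 0, 0.66871, 1.2585.
Z = Σ gᵢe^(−Eᵢ/kT) = 1·e^(−0) + 6·e^(−0.66871) + 5·e^(−1.2585) = 1.0000 + 3.0742 + 1.4204 = 5.4946.

Z = 5.49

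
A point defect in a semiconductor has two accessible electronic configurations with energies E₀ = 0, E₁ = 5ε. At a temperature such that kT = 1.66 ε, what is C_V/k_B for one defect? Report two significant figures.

Eᵢ/kT = 0, 3.012.
Z = Σ e^(−Eᵢ/kT) = e^(−0) + e^(−3.012) = 1.000 + 0.04919 = 1.049.
⟨E⟩ = 0.2345 ε, ⟨E²⟩ = 1.172 ε².
C_V/k_B = (⟨E²⟩ − ⟨E⟩²)/(kT)² = (1.172 − 0.05499)/2.756 = 0.41.

0.41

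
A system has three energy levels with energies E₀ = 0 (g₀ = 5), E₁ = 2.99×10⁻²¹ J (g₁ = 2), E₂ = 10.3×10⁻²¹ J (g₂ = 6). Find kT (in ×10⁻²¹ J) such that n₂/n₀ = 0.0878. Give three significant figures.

3.94 ×10⁻²¹ J

n₂/n₀ = (g₂/g₀) exp[−(E₂−E₀)/kT] = 0.0878.
⇒ (E₂−E₀)/kT = ln((6/5)/0.0878) = ln(13.667) = 2.6150.
kT = 10.3 ×10⁻²¹ J / 2.6150 = 3.94 ×10⁻²¹ J.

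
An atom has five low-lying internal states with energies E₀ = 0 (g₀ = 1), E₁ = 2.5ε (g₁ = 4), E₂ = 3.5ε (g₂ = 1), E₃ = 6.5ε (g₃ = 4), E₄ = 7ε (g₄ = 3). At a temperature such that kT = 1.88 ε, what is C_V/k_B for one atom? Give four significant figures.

Eᵢ/kT = 0, 1.32979, 1.86170, 3.45745, 3.72340.
Z = Σ gᵢe^(−Eᵢ/kT) = 1·e^(−0) + 4·e^(−1.32979) + 1·e^(−1.86170) + 4·e^(−3.45745) + 3·e^(−3.72340) = 1.00000 + 1.05813 + 0.155408 + 0.126040 + 0.0724551 = 2.41203.
⟨E⟩ = 1.87216 ε, ⟨E²⟩ = 7.21075 ε².
C_V/k_B = (⟨E²⟩ − ⟨E⟩²)/(kT)² = (7.21075 − 3.50498)/3.53440 = 1.048.

1.048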